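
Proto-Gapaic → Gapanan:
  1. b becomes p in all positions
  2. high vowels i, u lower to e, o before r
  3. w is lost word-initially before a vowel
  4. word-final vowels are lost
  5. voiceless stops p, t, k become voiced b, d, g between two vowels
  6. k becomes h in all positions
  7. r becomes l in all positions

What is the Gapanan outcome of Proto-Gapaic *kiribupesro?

helibubesl

Gapanan: start from *kiribupesro.
  rule 1 (unconditioned shift): kiribupesro → kiripupesro
  rule 2 (pre-rhotic lowering): kiripupesro → keripupesro
  rule 3: no change — keripupesro
  rule 4 (apocope): keripupesro → keripupesr
  rule 5 (intervocalic voicing): keripupesr → keribubesr
  rule 6 (unconditioned shift): keribubesr → heribubesr
  rule 7 (unconditioned shift): heribubesr → helibubesl
  ⇒ Gapanan helibubesl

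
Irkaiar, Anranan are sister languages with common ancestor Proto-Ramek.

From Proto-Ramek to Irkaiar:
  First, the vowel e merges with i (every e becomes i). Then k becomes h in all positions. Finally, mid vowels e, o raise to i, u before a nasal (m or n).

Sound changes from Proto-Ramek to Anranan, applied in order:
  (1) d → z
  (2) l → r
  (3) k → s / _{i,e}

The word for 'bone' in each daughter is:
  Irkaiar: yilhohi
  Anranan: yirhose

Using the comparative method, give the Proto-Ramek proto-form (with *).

*yilhoke

Position 3: Irkaiar has l, Anranan has r. Irkaiar preserves l here (none of its changes turn any other segment into l), so the proto-segment is *l.
Position 7: Irkaiar has i, Anranan has e. Anranan preserves e here (none of its changes turn any other segment into e), so the proto-segment is *e.
Position 6: Irkaiar has h, Anranan has s. Taking the neighbouring segments as reconstructed: Irkaiar h could go back to *k or *h; Anranan s could go back to *k or *s — the one source consistent with every daughter is *k.
The remaining positions agree across the daughters. Check the candidate against every language:
Irkaiar: *yilhoke > yilhoki > yilhohi  (by vowel merger, unconditioned shift)
Anranan: *yilhoke
  yilhoke (rule 1 does not apply)
  yilhoke → yirhoke   [unconditioned shift]
  yirhoke → yirhose   [palatalisation]
  giving Anranan yirhose.
No other proto-form is consistent with every reflex, so the reconstruction is *yilhoke.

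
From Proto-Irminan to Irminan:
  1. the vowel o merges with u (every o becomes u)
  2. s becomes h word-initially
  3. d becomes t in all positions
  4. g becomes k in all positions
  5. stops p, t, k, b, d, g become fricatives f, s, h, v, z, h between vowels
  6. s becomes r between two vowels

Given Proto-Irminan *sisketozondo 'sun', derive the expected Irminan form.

Irminan: *sisketozondo > sisketuzundu > hisketuzundu > hisketuzuntu > hiskesuzuntu > hiskeruzuntu  (by vowel merger, debuccalisation, unconditioned shift, intervocalic lenition, rhotacism)

hiskeruzuntu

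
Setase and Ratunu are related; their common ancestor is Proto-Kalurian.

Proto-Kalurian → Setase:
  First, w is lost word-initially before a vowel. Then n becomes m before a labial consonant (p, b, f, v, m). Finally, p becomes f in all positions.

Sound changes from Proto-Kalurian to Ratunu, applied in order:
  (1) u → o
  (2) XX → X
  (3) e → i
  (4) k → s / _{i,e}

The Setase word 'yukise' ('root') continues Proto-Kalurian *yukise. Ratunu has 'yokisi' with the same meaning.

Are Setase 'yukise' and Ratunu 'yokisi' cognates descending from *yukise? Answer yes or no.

no

Derive the expected Ratunu reflex of *yukise:
Ratunu: *yukise > yokise > yokisi > yosisi  (by vowel merger, vowel merger, palatalisation)
The regular Ratunu reflex would be 'yosisi', but the attested form is 'yokisi'. The correspondence is irregular, so they are not cognates (the Ratunu form has a different source).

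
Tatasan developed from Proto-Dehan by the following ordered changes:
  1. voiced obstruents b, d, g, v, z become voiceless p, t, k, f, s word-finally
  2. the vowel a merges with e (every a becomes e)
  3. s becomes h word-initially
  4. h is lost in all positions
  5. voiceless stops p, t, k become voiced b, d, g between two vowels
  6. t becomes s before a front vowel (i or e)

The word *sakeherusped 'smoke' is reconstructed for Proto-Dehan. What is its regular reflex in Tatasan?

egeeruspet

Tatasan: *sakeherusped > sakeheruspet > sekeheruspet > hekeheruspet > ekeeruspet > egeeruspet  (by final devoicing, vowel merger, debuccalisation, h-loss, intervocalic voicing)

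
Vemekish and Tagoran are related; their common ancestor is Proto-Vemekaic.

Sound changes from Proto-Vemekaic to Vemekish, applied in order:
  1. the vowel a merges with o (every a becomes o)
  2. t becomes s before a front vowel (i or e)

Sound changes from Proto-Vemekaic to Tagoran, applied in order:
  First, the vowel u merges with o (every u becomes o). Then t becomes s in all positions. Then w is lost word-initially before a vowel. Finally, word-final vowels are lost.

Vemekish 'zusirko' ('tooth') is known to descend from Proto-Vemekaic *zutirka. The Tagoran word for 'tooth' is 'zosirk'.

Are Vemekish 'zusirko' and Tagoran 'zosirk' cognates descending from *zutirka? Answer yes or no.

yes

Derive the expected Tagoran reflex of *zutirka:
Tagoran: *zutirka > zotirka > zosirka > zosirk  (by vowel merger, unconditioned shift, apocope)
Tagoran 'zosirk' matches the regular reflex exactly, so the pair is cognate.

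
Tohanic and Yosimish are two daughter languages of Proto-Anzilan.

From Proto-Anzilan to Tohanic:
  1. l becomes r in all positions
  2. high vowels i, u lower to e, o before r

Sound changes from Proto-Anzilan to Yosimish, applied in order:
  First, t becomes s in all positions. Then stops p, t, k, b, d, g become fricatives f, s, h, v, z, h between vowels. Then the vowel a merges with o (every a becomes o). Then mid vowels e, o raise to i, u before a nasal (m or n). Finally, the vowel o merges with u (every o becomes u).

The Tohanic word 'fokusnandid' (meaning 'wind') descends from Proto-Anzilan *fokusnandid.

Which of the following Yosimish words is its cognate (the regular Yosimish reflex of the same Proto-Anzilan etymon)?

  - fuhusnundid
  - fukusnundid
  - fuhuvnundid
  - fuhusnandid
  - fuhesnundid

fuhusnundid

Yosimish: start from *fokusnandid.
  rule 1: no change — fokusnandid
  rule 2 (intervocalic lenition): fokusnandid → fohusnandid
  rule 3 (vowel merger): fohusnandid → fohusnondid
  rule 4 (pre-nasal raising): fohusnondid → fohusnundid
  rule 5 (vowel merger): fohusnundid → fuhusnundid
  ⇒ Yosimish fuhusnundid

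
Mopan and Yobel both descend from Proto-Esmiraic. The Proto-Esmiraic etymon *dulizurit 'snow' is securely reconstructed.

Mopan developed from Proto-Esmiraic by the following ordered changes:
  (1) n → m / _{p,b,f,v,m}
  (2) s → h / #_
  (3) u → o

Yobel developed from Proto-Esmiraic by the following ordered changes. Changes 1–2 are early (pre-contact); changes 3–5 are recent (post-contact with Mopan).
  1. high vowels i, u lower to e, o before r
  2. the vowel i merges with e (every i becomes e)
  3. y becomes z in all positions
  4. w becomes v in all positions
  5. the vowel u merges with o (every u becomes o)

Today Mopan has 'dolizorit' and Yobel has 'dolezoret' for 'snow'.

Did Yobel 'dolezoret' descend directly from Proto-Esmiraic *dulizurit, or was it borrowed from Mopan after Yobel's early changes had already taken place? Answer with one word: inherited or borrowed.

If inherited, *dulizurit would pass through all of Yobel's changes:
Yobel: start from *dulizurit.
  rule 1 (pre-rhotic lowering): dulizurit → dulizorit
  rule 2 (vowel merger): dulizorit → dulezoret
  rule 3: no change — dulezoret
  rule 4: no change — dulezoret
  rule 5 (vowel merger): dulezoret → dolezoret
  ⇒ Yobel dolezoret
If borrowed from Mopan 'dolizorit' after the early changes, it would undergo only the recent ones:
  rule 3 (unconditioned shift): no change (dolizorit)
  rule 4 (unconditioned shift): no change (dolizorit)
  rule 5 (vowel merger): no change (dolizorit)
  ⇒ as a loan: dolizorit
Yobel 'dolezoret' matches the inherited outcome exactly, so it is an inherited cognate, not a loan.

inherited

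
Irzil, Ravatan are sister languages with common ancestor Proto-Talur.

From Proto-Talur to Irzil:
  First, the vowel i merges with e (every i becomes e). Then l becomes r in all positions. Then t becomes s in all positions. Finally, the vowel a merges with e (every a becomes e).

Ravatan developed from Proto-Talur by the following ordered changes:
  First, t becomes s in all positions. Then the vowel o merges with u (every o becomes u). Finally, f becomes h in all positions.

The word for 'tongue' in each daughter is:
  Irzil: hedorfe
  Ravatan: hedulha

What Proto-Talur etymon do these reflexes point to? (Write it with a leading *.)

Position 4: Irzil has o, Ravatan has u. Irzil preserves o here (none of its changes turn any other segment into o), so the proto-segment is *o.
Position 6: Irzil has f, Ravatan has h. Irzil preserves f here (none of its changes turn any other segment into f), so the proto-segment is *f.
Position 7: Irzil has e, Ravatan has a. Ravatan preserves a here (none of its changes turn any other segment into a), so the proto-segment is *a.
Verify the candidate proto-form against each daughter:
Irzil: *hedolfa
  hedolfa (rule 1 does not apply)
  hedolfa → hedorfa   [unconditioned shift]
  hedorfa (rule 3 does not apply)
  hedorfa → hedorfe   [vowel merger]
  giving Irzil hedorfe.
Ravatan: *hedolfa
  hedolfa (rule 1 does not apply)
  hedolfa → hedulfa   [vowel merger]
  hedulfa → hedulha   [unconditioned shift]
  giving Ravatan hedulha.
Only *hedolfa yields all of Irzil hedorfe, Ravatan hedulha.

*hedolfa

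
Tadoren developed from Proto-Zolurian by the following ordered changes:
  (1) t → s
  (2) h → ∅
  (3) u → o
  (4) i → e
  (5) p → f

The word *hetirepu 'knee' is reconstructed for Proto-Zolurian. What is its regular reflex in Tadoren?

eserefo

Tadoren: start from *hetirepu.
  rule 1 (unconditioned shift): hetirepu → hesirepu
  rule 2 (h-loss): hesirepu → esirepu
  rule 3 (vowel merger): esirepu → esirepo
  rule 4 (vowel merger): esirepo → eserepo
  rule 5 (unconditioned shift): eserepo → eserefo
  ⇒ Tadoren eserefo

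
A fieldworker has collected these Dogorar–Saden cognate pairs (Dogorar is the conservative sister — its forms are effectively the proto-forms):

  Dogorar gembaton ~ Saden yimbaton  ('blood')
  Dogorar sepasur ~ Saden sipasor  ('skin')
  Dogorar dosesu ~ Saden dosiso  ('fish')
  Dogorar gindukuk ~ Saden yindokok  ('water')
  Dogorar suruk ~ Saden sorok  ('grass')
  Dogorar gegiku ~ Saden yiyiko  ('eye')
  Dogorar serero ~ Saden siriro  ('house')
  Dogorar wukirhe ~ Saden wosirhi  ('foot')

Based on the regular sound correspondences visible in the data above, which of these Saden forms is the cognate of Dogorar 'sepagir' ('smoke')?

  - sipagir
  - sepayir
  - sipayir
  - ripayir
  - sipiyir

sipayir

sepasur ~ sipasor — Dogorar e corresponds to Saden i after a consonant, before a labial obstruent.
gegiku ~ yiyiko — Dogorar g corresponds to Saden y between vowels (before a front vowel).
Applying these to Dogorar 'sepagir':
  sepagir → sipagir   (e→i after a consonant, before a labial obstruent)
  sipagir → sipayir   (g→y between vowels (before a front vowel))
So the Saden cognate is 'sipayir'.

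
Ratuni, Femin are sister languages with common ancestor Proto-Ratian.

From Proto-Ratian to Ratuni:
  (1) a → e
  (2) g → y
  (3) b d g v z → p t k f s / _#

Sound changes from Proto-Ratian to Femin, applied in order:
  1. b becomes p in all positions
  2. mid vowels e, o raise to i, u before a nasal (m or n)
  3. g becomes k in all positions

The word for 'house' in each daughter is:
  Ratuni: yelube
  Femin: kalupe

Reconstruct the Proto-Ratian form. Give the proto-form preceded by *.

*galube

Position 2: Ratuni has e, Femin has a. Femin preserves a here (none of its changes turn any other segment into a), so the proto-segment is *a.
Position 5: Ratuni has b, Femin has p. Ratuni preserves b here (none of its changes turn any other segment into b), so the proto-segment is *b.
Verify the candidate proto-form against each daughter:
Ratuni: *galube
  galube → gelube   [vowel merger]
  gelube → yelube   [unconditioned shift]
  yelube (rule 3 does not apply)
  giving Ratuni yelube.
Femin: *galube > galupe > kalupe  (by unconditioned shift, unconditioned shift)
No other proto-form is consistent with every reflex, so the reconstruction is *galube.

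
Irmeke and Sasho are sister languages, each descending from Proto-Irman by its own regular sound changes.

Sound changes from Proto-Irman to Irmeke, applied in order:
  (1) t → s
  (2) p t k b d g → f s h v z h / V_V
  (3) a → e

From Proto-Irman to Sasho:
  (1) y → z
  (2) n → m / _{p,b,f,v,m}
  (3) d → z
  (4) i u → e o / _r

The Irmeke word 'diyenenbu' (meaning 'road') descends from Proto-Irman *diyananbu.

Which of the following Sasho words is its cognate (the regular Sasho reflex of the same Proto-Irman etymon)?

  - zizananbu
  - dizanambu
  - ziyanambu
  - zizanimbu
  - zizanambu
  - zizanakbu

zizanambu

Sasho: *diyananbu > dizananbu > dizanambu > zizanambu  (by unconditioned shift, nasal place assimilation, unconditioned shift)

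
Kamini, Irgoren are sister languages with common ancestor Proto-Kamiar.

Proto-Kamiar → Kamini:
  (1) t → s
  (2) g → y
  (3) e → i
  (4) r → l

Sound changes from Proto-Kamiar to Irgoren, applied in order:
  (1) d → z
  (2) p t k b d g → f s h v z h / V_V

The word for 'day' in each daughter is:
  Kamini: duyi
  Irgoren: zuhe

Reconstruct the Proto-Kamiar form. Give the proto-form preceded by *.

*duge

Position 1: Kamini has d, Irgoren has z. Kamini preserves d here (none of its changes turn any other segment into d), so the proto-segment is *d.
Position 3: Kamini has y, Irgoren has h. Taking the neighbouring segments as reconstructed: Kamini y could go back to *g or *y; Irgoren h could go back to *k or *g or *h — the one source consistent with every daughter is *g.
Position 4: Kamini has i, Irgoren has e. Irgoren preserves e here (none of its changes turn any other segment into e), so the proto-segment is *e.
Continuing position by position gives *duge; check it forward:
Kamini: start from *duge.
  rule 1: no change — duge
  rule 2 (unconditioned shift): duge → duye
  rule 3 (vowel merger): duye → duyi
  rule 4: no change — duyi
  ⇒ Kamini duyi
Irgoren: start from *duge.
  rule 1 (unconditioned shift): duge → zuge
  rule 2 (intervocalic lenition): zuge → zuhe
  ⇒ Irgoren zuhe
Only *duge yields all of Kamini duyi, Irgoren zuhe.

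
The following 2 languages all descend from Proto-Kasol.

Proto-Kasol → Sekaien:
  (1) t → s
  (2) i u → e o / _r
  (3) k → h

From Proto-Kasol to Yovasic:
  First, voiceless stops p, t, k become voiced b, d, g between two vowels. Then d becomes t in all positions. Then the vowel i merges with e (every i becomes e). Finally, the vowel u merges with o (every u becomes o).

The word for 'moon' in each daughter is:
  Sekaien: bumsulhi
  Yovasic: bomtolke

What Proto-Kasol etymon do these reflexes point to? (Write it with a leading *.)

Position 8: Sekaien has i, Yovasic has e. Sekaien preserves i here (none of its changes turn any other segment into i), so the proto-segment is *i.
Position 4: Sekaien has s, Yovasic has t. Taking the neighbouring segments as reconstructed: Sekaien s could go back to *t or *s; Yovasic t could go back to *t or *d — the one source consistent with every daughter is *t.
Position 2: Sekaien has u, Yovasic has o. Sekaien preserves u here (none of its changes turn any other segment into u), so the proto-segment is *u.
Verify the candidate proto-form against each daughter:
Sekaien: *bumtulki > bumsulki > bumsulhi  (by unconditioned shift, unconditioned shift)
Yovasic: start from *bumtulki.
  rule 1: no change — bumtulki
  rule 2: no change — bumtulki
  rule 3 (vowel merger): bumtulki → bumtulke
  rule 4 (vowel merger): bumtulke → bomtolke
  ⇒ Yovasic bomtolke
*bumtulki is the unique common source.

*bumtulki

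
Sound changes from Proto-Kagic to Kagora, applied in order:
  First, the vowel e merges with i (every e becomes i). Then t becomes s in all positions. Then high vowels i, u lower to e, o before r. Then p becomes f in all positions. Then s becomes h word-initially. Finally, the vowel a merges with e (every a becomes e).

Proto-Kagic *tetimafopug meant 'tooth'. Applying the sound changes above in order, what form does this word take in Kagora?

hisimefofug

Kagora: start from *tetimafopug.
  rule 1 (vowel merger): tetimafopug → titimafopug
  rule 2 (unconditioned shift): titimafopug → sisimafopug
  rule 3: no change — sisimafopug
  rule 4 (unconditioned shift): sisimafopug → sisimafofug
  rule 5 (debuccalisation): sisimafofug → hisimafofug
  rule 6 (vowel merger): hisimafofug → hisimefofug
  ⇒ Kagora hisimefofug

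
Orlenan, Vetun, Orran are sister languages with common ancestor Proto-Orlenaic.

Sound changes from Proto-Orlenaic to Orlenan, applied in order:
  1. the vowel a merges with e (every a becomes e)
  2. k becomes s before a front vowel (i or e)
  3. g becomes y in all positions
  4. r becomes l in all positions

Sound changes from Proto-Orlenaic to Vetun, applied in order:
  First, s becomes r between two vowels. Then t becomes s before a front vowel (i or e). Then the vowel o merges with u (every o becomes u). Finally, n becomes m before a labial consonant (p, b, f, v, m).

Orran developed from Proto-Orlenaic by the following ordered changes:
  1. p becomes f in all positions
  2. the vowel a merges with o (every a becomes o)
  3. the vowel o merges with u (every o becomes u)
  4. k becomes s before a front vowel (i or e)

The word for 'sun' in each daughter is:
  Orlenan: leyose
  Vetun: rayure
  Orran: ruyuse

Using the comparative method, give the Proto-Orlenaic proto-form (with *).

Position 2: Orlenan has e, Vetun has a, Orran has u. Vetun preserves a here (none of its changes turn any other segment into a), so the proto-segment is *a.
Position 1: Orlenan has l, Vetun has r, Orran has r. Orran preserves r here (none of its changes turn any other segment into r), so the proto-segment is *r.
Continuing position by position gives *rayose; check it forward:
Orlenan: start from *rayose.
  rule 1 (vowel merger): rayose → reyose
  rule 2: no change — reyose
  rule 3: no change — reyose
  rule 4 (unconditioned shift): reyose → leyose
  ⇒ Orlenan leyose
Vetun: *rayose
  rayose → rayore   [rhotacism]
  rayore (rule 2 does not apply)
  rayore → rayure   [vowel merger]
  rayure (rule 4 does not apply)
  giving Vetun rayure.
Orran: *rayose > royose > ruyuse  (by vowel merger, vowel merger)
*rayose is the unique common source.

*rayose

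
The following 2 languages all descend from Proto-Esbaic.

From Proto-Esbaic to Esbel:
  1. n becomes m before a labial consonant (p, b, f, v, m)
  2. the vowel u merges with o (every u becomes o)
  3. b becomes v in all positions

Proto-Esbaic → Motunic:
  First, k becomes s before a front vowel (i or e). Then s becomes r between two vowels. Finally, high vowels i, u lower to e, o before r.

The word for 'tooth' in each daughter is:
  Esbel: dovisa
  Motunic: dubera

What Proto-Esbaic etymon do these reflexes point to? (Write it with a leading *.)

*dubisa

Position 2: Esbel has o, Motunic has u. Motunic preserves u here (none of its changes turn any other segment into u), so the proto-segment is *u.
Position 4: Esbel has i, Motunic has e. Esbel preserves i here (none of its changes turn any other segment into i), so the proto-segment is *i.
Position 3: Esbel has v, Motunic has b. Motunic preserves b here (none of its changes turn any other segment into b), so the proto-segment is *b.
Verify the candidate proto-form against each daughter:
Esbel: start from *dubisa.
  rule 1: no change — dubisa
  rule 2 (vowel merger): dubisa → dobisa
  rule 3 (unconditioned shift): dobisa → dovisa
  ⇒ Esbel dovisa
Motunic: *dubisa
  dubisa (rule 1 does not apply)
  dubisa → dubira   [rhotacism]
  dubira → dubera   [pre-rhotic lowering]
  giving Motunic dubera.
Only *dubisa yields all of Esbel dovisa, Motunic dubera.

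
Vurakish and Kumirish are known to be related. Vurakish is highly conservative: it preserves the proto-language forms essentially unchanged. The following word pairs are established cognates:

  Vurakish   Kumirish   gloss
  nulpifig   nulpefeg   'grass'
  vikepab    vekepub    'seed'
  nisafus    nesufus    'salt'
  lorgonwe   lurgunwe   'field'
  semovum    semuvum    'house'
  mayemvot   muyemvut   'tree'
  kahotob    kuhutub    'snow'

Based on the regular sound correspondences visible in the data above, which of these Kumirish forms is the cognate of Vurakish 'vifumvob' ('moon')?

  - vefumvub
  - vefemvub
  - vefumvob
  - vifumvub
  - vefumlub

vefumvub

nulpifig ~ nulpefeg — Vurakish i corresponds to Kumirish e after a consonant, before a labial obstruent.
kahotob ~ kuhutub — Vurakish o corresponds to Kumirish u after a consonant, before a labial obstruent.
Applying these to Vurakish 'vifumvob':
  vifumvob → vefumvob   (i→e after a consonant, before a labial obstruent)
  vefumvob → vefumvub   (o→u after a consonant, before a labial obstruent)
So the Kumirish cognate is 'vefumvub'.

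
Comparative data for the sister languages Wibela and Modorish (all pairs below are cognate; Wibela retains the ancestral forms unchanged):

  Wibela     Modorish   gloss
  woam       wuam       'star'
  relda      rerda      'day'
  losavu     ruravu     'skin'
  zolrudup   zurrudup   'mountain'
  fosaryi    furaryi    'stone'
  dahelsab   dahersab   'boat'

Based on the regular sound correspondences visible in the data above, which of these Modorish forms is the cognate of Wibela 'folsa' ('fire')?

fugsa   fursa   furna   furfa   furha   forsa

fursa

losavu ~ ruravu, zolrudup ~ zurrudup — Wibela o corresponds to Modorish u after a consonant, before a consonant other than r, m, n, p, b, f, v.
relda ~ rerda, dahelsab ~ dahersab — Wibela l corresponds to Modorish r after a vowel, before a consonant other than r, m, n, p, b, f, v.
Applying these to Wibela 'folsa':
  folsa → fulsa   (o→u after a consonant, before a consonant other than r, m, n, p, b, f, v)
  fulsa → fursa   (l→r after a vowel, before a consonant other than r, m, n, p, b, f, v)
So the Modorish cognate is 'fursa'.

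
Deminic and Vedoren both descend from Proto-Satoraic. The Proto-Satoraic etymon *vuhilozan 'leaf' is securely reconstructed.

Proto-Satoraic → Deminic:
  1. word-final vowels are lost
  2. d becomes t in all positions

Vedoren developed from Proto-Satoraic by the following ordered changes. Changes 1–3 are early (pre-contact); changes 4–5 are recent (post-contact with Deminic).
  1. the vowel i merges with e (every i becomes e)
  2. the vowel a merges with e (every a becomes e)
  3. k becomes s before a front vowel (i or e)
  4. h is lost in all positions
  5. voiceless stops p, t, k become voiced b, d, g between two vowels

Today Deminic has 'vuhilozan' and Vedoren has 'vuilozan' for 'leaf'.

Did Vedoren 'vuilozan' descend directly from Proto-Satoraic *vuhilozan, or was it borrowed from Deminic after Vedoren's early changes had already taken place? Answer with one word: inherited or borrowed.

If inherited, *vuhilozan would pass through all of Vedoren's changes:
Vedoren: start from *vuhilozan.
  rule 1 (vowel merger): vuhilozan → vuhelozan
  rule 2 (vowel merger): vuhelozan → vuhelozen
  rule 3: no change — vuhelozen
  rule 4 (h-loss): vuhelozen → vuelozen
  rule 5: no change — vuelozen
  ⇒ Vedoren vuelozen
If borrowed from Deminic 'vuhilozan' after the early changes, it would undergo only the recent ones:
  rule 4 (h-loss): vuhilozan → vuilozan
  rule 5 (intervocalic voicing): no change (vuilozan)
  ⇒ as a loan: vuilozan
Vedoren 'vuilozan' matches the loan outcome 'vuilozan', not the inherited 'vuelozen' — it skipped the early Vedoren changes, so it was borrowed from Deminic.

borrowed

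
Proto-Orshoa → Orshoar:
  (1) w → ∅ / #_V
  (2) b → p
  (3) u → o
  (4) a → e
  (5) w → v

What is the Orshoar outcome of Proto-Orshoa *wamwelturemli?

emveltoremli

Orshoar: *wamwelturemli > amwelturemli > amweltoremli > emweltoremli > emveltoremli  (by glide loss, vowel merger, vowel merger, unconditioned shift)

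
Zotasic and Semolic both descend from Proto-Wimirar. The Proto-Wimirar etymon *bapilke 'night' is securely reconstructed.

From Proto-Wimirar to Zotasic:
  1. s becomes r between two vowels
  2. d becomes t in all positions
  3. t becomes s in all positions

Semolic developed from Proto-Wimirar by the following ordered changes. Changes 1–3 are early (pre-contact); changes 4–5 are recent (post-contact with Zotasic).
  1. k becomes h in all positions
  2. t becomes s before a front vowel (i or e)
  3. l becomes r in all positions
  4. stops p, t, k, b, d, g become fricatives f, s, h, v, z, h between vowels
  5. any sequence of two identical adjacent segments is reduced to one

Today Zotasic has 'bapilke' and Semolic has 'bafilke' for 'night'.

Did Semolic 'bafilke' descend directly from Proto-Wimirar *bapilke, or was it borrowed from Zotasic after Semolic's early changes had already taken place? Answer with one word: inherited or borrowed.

If inherited, *bapilke would pass through all of Semolic's changes:
Semolic: *bapilke > bapilhe > bapirhe > bafirhe  (by unconditioned shift, unconditioned shift, intervocalic lenition)
If borrowed from Zotasic 'bapilke' after the early changes, it would undergo only the recent ones:
  rule 4 (intervocalic lenition): bapilke → bafilke
  rule 5 (degemination): no change (bafilke)
  ⇒ as a loan: bafilke
Semolic 'bafilke' matches the loan outcome 'bafilke', not the inherited 'bafirhe' — it skipped the early Semolic changes, so it was borrowed from Zotasic.

borrowed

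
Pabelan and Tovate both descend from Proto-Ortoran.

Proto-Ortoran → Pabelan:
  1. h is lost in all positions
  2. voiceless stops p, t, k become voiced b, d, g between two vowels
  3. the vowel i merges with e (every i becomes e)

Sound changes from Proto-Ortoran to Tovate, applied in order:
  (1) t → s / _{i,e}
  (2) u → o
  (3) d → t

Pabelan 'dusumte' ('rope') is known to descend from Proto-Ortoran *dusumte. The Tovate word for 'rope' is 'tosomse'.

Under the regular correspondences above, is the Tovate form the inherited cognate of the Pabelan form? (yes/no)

yes

Derive the expected Tovate reflex of *dusumte:
Tovate: start from *dusumte.
  rule 1 (palatalisation): dusumte → dusumse
  rule 2 (vowel merger): dusumse → dosomse
  rule 3 (unconditioned shift): dosomse → tosomse
  ⇒ Tovate tosomse
Tovate 'tosomse' matches the regular reflex exactly, so the pair is cognate.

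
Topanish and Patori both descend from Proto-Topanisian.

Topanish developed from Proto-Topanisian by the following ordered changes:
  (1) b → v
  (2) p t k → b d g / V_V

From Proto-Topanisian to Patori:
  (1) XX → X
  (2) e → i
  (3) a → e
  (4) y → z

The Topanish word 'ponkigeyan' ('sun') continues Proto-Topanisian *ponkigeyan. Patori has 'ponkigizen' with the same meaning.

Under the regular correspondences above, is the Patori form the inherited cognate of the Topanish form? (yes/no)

Derive the expected Patori reflex of *ponkigeyan:
Patori: *ponkigeyan
  ponkigeyan (rule 1 does not apply)
  ponkigeyan → ponkigiyan   [vowel merger]
  ponkigiyan → ponkigiyen   [vowel merger]
  ponkigiyen → ponkigizen   [unconditioned shift]
  giving Patori ponkigizen.
Patori 'ponkigizen' matches the regular reflex exactly, so the pair is cognate.

yes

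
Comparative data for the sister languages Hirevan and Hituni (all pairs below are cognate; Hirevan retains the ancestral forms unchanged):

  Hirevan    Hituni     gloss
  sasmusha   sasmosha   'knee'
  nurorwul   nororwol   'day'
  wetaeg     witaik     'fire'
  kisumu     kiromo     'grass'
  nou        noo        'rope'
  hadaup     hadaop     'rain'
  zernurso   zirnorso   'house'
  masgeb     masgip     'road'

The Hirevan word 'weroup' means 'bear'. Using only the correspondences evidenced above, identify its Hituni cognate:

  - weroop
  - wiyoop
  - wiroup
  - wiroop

wiroop

zernurso ~ zirnorso — Hirevan e corresponds to Hituni i after a consonant, before r.
hadaup ~ hadaop — Hirevan u corresponds to Hituni o after a vowel, before a labial obstruent.
Applying these to Hirevan 'weroup':
  weroup → wiroup   (e→i after a consonant, before r)
  wiroup → wiroop   (u→o after a vowel, before a labial obstruent)
So the Hituni cognate is 'wiroop'.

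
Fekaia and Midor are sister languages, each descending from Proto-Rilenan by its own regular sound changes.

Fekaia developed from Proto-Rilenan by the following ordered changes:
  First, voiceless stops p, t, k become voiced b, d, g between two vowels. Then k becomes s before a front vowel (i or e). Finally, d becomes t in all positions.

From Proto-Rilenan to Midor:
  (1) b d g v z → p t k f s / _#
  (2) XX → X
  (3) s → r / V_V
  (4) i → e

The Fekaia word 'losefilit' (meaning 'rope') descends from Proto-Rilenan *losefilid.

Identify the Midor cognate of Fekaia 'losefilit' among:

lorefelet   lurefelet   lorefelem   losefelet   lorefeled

lorefelet

Midor: *losefilid > losefilit > lorefilit > lorefelet  (by final devoicing, rhotacism, vowel merger)
Among the options, 'lorefelet' alone shows every Midor change applied in order.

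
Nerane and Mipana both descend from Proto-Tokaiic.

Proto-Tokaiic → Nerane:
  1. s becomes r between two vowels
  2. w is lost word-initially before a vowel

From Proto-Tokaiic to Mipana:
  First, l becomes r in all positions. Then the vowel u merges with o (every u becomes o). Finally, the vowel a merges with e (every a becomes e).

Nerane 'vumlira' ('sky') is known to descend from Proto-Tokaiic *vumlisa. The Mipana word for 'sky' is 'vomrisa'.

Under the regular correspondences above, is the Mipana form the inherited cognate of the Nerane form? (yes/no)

Derive the expected Mipana reflex of *vumlisa:
Mipana: start from *vumlisa.
  rule 1 (unconditioned shift): vumlisa → vumrisa
  rule 2 (vowel merger): vumrisa → vomrisa
  rule 3 (vowel merger): vomrisa → vomrise
  ⇒ Mipana vomrise
The regular Mipana reflex would be 'vomrise', but the attested form is 'vomrisa'. The correspondence is irregular, so they are not cognates (the Mipana form has a different source).

no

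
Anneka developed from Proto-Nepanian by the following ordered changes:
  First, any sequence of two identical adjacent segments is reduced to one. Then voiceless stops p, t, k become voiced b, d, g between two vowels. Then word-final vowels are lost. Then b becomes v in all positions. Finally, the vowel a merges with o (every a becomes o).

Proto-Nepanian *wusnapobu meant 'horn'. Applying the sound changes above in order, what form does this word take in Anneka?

wusnovov

Anneka: start from *wusnapobu.
  rule 1: no change — wusnapobu
  rule 2 (intervocalic voicing): wusnapobu → wusnabobu
  rule 3 (apocope): wusnabobu → wusnabob
  rule 4 (unconditioned shift): wusnabob → wusnavov
  rule 5 (vowel merger): wusnavov → wusnovov
  ⇒ Anneka wusnovov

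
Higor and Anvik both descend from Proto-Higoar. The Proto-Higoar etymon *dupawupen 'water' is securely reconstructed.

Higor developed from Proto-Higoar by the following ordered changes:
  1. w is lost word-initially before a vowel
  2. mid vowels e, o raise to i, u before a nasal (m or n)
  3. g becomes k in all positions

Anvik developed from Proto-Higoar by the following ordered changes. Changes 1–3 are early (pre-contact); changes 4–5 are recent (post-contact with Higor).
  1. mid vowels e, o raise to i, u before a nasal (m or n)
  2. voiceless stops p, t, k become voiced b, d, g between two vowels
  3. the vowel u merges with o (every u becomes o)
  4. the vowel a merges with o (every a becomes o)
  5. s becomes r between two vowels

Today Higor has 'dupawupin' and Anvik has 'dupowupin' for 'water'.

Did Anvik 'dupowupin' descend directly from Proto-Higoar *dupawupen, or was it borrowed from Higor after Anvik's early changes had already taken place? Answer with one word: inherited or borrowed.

borrowed

If inherited, *dupawupen would pass through all of Anvik's changes:
Anvik: *dupawupen > dupawupin > dubawubin > dobawobin > dobowobin  (by pre-nasal raising, intervocalic voicing, vowel merger, vowel merger)
If borrowed from Higor 'dupawupin' after the early changes, it would undergo only the recent ones:
  rule 4 (vowel merger): dupawupin → dupowupin
  rule 5 (rhotacism): no change (dupowupin)
  ⇒ as a loan: dupowupin
Anvik 'dupowupin' matches the loan outcome 'dupowupin', not the inherited 'dobowobin' — it skipped the early Anvik changes, so it was borrowed from Higor.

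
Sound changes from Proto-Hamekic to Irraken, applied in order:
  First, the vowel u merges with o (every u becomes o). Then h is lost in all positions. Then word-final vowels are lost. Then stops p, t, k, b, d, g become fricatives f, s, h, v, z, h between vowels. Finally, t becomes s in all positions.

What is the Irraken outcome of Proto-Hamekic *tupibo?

Irraken: *tupibo > topibo > topib > tofib > sofib  (by vowel merger, apocope, intervocalic lenition, unconditioned shift)

sofib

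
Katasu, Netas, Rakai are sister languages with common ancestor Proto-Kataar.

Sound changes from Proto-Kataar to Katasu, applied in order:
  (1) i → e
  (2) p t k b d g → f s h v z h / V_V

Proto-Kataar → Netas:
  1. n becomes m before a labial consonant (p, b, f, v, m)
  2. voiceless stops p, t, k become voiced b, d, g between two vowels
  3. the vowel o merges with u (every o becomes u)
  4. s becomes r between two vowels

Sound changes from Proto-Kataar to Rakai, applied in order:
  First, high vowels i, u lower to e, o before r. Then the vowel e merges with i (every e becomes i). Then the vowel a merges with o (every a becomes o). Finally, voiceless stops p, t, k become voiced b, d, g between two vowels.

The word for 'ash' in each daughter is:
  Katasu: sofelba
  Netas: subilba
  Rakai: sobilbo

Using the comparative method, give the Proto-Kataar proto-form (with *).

Position 3: Katasu has f, Netas has b, Rakai has b. Taking the neighbouring segments as reconstructed: Katasu f could go back to *p or *f; Netas b could go back to *p or *b; Rakai b could go back to *p or *b — the one source consistent with every daughter is *p.
Position 2: Katasu has o, Netas has u, Rakai has o. Katasu preserves o here (none of its changes turn any other segment into o), so the proto-segment is *o.
Verify the candidate proto-form against each daughter:
Katasu: start from *sopilba.
  rule 1 (vowel merger): sopilba → sopelba
  rule 2 (intervocalic lenition): sopelba → sofelba
  ⇒ Katasu sofelba
Netas: start from *sopilba.
  rule 1: no change — sopilba
  rule 2 (intervocalic voicing): sopilba → sobilba
  rule 3 (vowel merger): sobilba → subilba
  rule 4: no change — subilba
  ⇒ Netas subilba
Rakai: *sopilba > sopilbo > sobilbo  (by vowel merger, intervocalic voicing)
*sopilba is the unique common source.

*sopilba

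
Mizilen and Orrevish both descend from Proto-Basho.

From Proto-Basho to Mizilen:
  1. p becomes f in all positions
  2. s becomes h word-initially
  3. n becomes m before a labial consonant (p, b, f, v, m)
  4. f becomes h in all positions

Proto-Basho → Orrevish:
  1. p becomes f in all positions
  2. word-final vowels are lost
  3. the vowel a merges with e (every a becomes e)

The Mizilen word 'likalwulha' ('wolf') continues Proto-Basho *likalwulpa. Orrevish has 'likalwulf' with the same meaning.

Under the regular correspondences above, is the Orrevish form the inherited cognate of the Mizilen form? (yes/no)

Derive the expected Orrevish reflex of *likalwulpa:
Orrevish: *likalwulpa > likalwulfa > likalwulf > likelwulf  (by unconditioned shift, apocope, vowel merger)
The regular Orrevish reflex would be 'likelwulf', but the attested form is 'likalwulf'. The correspondence is irregular, so they are not cognates (the Orrevish form has a different source).

no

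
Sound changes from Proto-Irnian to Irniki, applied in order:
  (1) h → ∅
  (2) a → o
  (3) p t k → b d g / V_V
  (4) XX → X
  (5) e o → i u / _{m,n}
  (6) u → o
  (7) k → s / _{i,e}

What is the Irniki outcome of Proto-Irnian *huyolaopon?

oyolobon

Irniki: *huyolaopon > uyolaopon > uyoloopon > uyoloobon > uyolobon > uyolobun > oyolobon  (by h-loss, vowel merger, intervocalic voicing, degemination, pre-nasal raising, vowel merger)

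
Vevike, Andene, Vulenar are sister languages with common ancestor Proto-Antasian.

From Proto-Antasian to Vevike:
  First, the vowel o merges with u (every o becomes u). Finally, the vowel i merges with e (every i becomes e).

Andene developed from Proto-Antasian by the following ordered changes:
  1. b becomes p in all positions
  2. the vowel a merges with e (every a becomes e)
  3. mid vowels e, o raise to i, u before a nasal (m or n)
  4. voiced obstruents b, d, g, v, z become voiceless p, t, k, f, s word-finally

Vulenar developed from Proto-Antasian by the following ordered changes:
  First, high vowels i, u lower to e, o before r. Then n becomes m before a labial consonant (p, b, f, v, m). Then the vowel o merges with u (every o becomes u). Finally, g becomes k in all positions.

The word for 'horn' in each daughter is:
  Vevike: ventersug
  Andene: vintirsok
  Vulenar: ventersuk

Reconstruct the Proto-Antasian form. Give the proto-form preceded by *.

Position 5: Vevike has e, Andene has i, Vulenar has e. Taking the neighbouring segments as reconstructed: Vevike e could go back to *e or *i; Andene i can only go back to *i; Vulenar e could go back to *e or *i — the one source consistent with every daughter is *i.
Position 2: Vevike has e, Andene has i, Vulenar has e. Taking the neighbouring segments as reconstructed: Vevike e could go back to *e or *i; Andene i could go back to *a or *e or *i; Vulenar e can only go back to *e — the one source consistent with every daughter is *e.
Position 9: Vevike has g, Andene has k, Vulenar has k. Vevike preserves g here (none of its changes turn any other segment into g), so the proto-segment is *g.
This points to *ventirsog. Verify forward in each daughter:
Vevike: start from *ventirsog.
  rule 1 (vowel merger): ventirsog → ventirsug
  rule 2 (vowel merger): ventirsug → ventersug
  ⇒ Vevike ventersug
Andene: *ventirsog
  ventirsog (rule 1 does not apply)
  ventirsog (rule 2 does not apply)
  ventirsog → vintirsog   [pre-nasal raising]
  vintirsog → vintirsok   [final devoicing]
  giving Andene vintirsok.
Vulenar: *ventirsog
  ventirsog → ventersog   [pre-rhotic lowering]
  ventersog (rule 2 does not apply)
  ventersog → ventersug   [vowel merger]
  ventersug → ventersuk   [unconditioned shift]
  giving Vulenar ventersuk.
No other proto-form is consistent with every reflex, so the reconstruction is *ventirsog.

*ventirsog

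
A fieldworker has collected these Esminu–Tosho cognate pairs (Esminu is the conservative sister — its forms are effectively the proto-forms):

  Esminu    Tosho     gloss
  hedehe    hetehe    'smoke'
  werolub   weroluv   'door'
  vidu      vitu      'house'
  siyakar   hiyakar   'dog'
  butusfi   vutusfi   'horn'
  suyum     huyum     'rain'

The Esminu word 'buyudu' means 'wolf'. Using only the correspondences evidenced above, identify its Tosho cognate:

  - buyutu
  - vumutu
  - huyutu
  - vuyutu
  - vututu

butusfi ~ vutusfi — Esminu b corresponds to Tosho v word-initially before a back vowel.
vidu ~ vitu — Esminu d corresponds to Tosho t between vowels (before a back vowel).
Applying these to Esminu 'buyudu':
  buyudu → vuyudu   (b→v word-initially before a back vowel)
  vuyudu → vuyutu   (d→t between vowels (before a back vowel))
So the Tosho cognate is 'vuyutu'.

vuyutu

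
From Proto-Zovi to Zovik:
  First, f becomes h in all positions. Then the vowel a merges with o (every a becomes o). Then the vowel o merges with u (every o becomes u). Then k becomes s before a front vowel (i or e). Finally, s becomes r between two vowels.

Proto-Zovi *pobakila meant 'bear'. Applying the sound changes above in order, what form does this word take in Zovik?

Zovik: start from *pobakila.
  rule 1: no change — pobakila
  rule 2 (vowel merger): pobakila → pobokilo
  rule 3 (vowel merger): pobokilo → pubukilu
  rule 4 (palatalisation): pubukilu → pubusilu
  rule 5 (rhotacism): pubusilu → puburilu
  ⇒ Zovik puburilu

puburilu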